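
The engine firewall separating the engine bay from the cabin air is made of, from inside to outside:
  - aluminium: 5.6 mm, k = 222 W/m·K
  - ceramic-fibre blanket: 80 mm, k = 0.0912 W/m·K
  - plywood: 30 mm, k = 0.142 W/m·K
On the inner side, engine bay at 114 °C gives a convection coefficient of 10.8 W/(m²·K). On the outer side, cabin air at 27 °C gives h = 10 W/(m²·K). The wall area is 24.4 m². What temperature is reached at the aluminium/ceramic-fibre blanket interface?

T ≈ 108 °C

Thermal resistances in series:
R_inner film = 1/(h_i·A) = 1/(10.8×24.4) = 0.003795 K/W
R_aluminium = L/(kA) = 0.0056/(222×24.4) = 1.034×10^-6 K/W
R_ceramic-fibre blanket = L/(kA) = 0.08/(0.0912×24.4) = 0.03595 K/W
R_plywood = L/(kA) = 0.03/(0.142×24.4) = 0.008659 K/W
R_outer film = 1/(h_o·A) = 1/(10×24.4) = 0.004098 K/W
R_total = 0.0525 K/W;  Q = ΔT/R_total = 87/0.0525 = 1657 W
T_interface = T_inner − Q·ΣR(inner→interface) = 114 − 1660×0.003796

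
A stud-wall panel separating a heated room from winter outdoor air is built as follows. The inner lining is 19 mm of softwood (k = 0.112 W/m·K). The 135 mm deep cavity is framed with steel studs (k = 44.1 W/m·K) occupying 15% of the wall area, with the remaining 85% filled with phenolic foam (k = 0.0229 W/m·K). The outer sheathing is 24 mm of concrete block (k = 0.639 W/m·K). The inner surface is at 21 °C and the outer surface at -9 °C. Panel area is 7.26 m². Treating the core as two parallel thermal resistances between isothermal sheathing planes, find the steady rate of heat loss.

Q ≈ 957 W

Sheathing layers in series; stud and cavity paths in parallel between them.
R_inner = 0.019/(0.112×7.26) = 0.02337 K/W
R_stud  = 0.135/(44.1×0.15×7.26) = 0.002811 K/W
R_cav   = 0.135/(0.0229×0.85×7.26) = 0.9553 K/W
1/R_core = 1/R_stud + 1/R_cav → R_core = 0.002803 K/W
R_outer = 0.024/(0.639×7.26) = 0.005173 K/W
R_total = 0.03134 K/W
Q = ΔT/R_total = 30/0.03134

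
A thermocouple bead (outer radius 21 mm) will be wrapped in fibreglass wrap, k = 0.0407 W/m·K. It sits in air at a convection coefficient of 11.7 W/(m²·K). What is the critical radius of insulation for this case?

For a sphere r_cr = 2k/h = 2×0.0407/11.7
r_cr = 6.96 mm; since the bare radius (21 mm) is above r_cr, any added insulation will reduce heat loss.

r_cr ≈ 6.96 mm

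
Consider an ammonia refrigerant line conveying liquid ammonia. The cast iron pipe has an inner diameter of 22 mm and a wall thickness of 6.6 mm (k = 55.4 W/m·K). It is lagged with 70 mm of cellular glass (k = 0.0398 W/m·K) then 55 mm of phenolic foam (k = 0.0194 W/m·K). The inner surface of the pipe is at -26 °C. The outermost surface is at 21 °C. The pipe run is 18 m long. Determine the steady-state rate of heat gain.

Q ≈ 81.2 W

Per-layer cylindrical resistances, series-summed:
R_cast iron pipe wall = ln(17.6/11)/(2π×55.4×18) = 7.501×10^-5 K/W
R_cellular glass = ln(87.6/17.6)/(2π×0.0398×18) = 0.3565 K/W
R_phenolic foam = ln(142.6/87.6)/(2π×0.0194×18) = 0.2221 K/W
R_total = 0.5787 K/W
Q = ΔT/R_total = 47/0.5787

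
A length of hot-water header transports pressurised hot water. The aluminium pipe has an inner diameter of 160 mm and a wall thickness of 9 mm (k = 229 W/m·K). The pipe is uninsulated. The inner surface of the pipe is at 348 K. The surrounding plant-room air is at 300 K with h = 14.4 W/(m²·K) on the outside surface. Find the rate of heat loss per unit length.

q′ ≈ 386 W/m

Radial resistances (cylindrical: R_cond = ln(r_o/r_i)/(2πkL), R_conv = 1/(h·2πrL)):
R_aluminium pipe wall = ln(89/80)/(2π×229×1) = 7.409×10^-5 K/W
R_outer film = 1/(h_o·2πr_oL) = 1/(14.4×2π×0.089×1) = 0.1242 K/W
R_total = 0.1243 K/W
Q = ΔT/R_total = 48/0.1243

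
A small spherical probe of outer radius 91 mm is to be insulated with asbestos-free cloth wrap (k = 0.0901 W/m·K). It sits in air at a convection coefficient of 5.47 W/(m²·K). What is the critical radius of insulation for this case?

For a sphere r_cr = 2k/h = 2×0.0901/5.47
r_cr = 32.9 mm; since the bare radius (91 mm) is above r_cr, any added insulation will reduce heat loss.

r_cr ≈ 32.9 mm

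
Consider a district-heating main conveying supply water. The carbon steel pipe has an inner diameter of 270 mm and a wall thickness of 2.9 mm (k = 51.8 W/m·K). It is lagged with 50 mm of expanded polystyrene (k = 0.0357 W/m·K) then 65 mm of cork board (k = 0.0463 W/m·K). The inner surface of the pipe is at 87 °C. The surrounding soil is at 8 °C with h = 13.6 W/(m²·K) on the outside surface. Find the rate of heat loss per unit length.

Per-layer cylindrical resistances, series-summed:
R_carbon steel pipe wall = ln(137.9/135)/(2π×51.8×1) = 6.53×10^-5 K/W
R_expanded polystyrene = ln(187.9/137.9)/(2π×0.0357×1) = 1.379 K/W
R_cork board = ln(252.9/187.9)/(2π×0.0463×1) = 1.021 K/W
R_outer film = 1/(h_o·2πr_oL) = 1/(13.6×2π×0.2529×1) = 0.04627 K/W
R_total = 2.447 K/W
Q = ΔT/R_total = 79/2.447

q′ ≈ 32.3 W/m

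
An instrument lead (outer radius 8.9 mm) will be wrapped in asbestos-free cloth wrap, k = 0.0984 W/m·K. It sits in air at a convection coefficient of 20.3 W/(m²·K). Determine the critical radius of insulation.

r_cr ≈ 4.85 mm

For a cylinder r_cr = k/h = 0.0984/20.3
r_cr = 4.85 mm; since the bare radius (8.9 mm) is above r_cr, any added insulation will reduce heat loss.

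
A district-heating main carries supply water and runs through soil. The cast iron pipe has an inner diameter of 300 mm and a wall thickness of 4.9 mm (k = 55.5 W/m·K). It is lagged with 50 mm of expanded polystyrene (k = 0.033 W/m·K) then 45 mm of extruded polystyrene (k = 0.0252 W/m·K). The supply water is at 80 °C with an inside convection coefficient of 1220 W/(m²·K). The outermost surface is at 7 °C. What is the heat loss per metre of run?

Cylindrical conduction, so R = ln(r₂/r₁)/(2πkL) per layer, in series:
R_inner film = 1/(h_i·2πr₁L) = 1/(1220×2π×0.15×1) = 8.697×10^-4 K/W
R_cast iron pipe wall = ln(154.9/150)/(2π×55.5×1) = 9.218×10^-5 K/W
R_expanded polystyrene = ln(204.9/154.9)/(2π×0.033×1) = 1.349 K/W
R_extruded polystyrene = ln(249.9/204.9)/(2π×0.0252×1) = 1.254 K/W
R_total = 2.604 K/W
Q = ΔT/R_total = 73/2.604

q′ ≈ 28 W/m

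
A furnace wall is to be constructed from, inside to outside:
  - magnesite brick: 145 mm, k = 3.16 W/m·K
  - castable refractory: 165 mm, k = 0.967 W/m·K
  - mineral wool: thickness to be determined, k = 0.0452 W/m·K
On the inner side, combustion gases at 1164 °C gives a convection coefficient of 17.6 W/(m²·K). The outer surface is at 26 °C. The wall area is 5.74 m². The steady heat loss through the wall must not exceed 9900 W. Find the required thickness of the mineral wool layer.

Using the resistance-network approach (series):
R_inner film = 1/(h_i·A) = 1/(17.6×5.74) = 0.009899 K/W
R_magnesite brick = L/(kA) = 0.145/(3.16×5.74) = 0.007994 K/W
R_castable refractory = L/(kA) = 0.165/(0.967×5.74) = 0.02973 K/W
Sum of the known resistances R_other = 0.04762 K/W
Required total resistance R_tot = ΔT/Q_allow = 1138/9900 = 0.1149 K/W
R_mineral wool = R_tot − R_other = 0.06733 K/W
L = R·k·A = 0.06733×0.0452×5.74

L ≈ 17.5 mm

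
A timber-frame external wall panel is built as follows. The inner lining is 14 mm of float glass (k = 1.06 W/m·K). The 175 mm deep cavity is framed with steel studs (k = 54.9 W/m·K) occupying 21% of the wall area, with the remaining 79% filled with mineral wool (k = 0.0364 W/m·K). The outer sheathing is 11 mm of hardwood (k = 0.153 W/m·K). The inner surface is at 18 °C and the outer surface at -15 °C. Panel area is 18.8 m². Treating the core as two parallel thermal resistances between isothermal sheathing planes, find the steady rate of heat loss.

Q ≈ 6190 W

Sheathing layers in series; stud and cavity paths in parallel between them.
R_inner = 0.014/(1.06×18.8) = 7.025×10^-4 K/W
R_stud  = 0.175/(54.9×0.21×18.8) = 8.074×10^-4 K/W
R_cav   = 0.175/(0.0364×0.79×18.8) = 0.3237 K/W
1/R_core = 1/R_stud + 1/R_cav → R_core = 8.054×10^-4 K/W
R_outer = 0.011/(0.153×18.8) = 0.003824 K/W
R_total = 0.005332 K/W
Q = ΔT/R_total = 33/0.005332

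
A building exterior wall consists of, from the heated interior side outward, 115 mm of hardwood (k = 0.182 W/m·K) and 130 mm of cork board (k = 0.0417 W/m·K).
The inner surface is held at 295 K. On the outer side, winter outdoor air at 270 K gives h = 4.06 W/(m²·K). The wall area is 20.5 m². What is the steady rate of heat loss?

Thermal resistances in series:
R_hardwood = L/(kA) = 0.115/(0.182×20.5) = 0.03082 K/W
R_cork board = L/(kA) = 0.13/(0.0417×20.5) = 0.1521 K/W
R_outer film = 1/(h_o·A) = 1/(4.06×20.5) = 0.01201 K/W
R_total = 0.1949 K/W
Q = ΔT / R_total = 25 / 0.1949

Q ≈ 128 W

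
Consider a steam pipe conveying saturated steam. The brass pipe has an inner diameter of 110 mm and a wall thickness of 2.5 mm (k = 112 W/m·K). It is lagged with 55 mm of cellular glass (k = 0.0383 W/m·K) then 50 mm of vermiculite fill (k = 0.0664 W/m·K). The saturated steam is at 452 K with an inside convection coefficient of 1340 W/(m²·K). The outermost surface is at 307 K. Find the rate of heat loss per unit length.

For a radial system each layer contributes R = ln(r_out/r_in)/(2πkL); films add R = 1/(hA).
R_inner film = 1/(h_i·2πr₁L) = 1/(1340×2π×0.055×1) = 0.002159 K/W
R_brass pipe wall = ln(57.5/55)/(2π×112×1) = 6.317×10^-5 K/W
R_cellular glass = ln(112.5/57.5)/(2π×0.0383×1) = 2.789 K/W
R_vermiculite fill = ln(162.5/112.5)/(2π×0.0664×1) = 0.8814 K/W
R_total = 3.673 K/W
Q = ΔT/R_total = 145/3.673

q′ ≈ 39.5 W/m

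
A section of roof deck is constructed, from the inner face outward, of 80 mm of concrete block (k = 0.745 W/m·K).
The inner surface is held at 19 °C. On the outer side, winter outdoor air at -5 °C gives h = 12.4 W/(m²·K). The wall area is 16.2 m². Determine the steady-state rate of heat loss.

Q ≈ 2070 W

Treating each layer as a thermal resistance in series:
R_concrete block = L/(kA) = 0.08/(0.745×16.2) = 0.006629 K/W
R_outer film = 1/(h_o·A) = 1/(12.4×16.2) = 0.004978 K/W
R_total = 0.01161 K/W
Q = ΔT / R_total = 24 / 0.01161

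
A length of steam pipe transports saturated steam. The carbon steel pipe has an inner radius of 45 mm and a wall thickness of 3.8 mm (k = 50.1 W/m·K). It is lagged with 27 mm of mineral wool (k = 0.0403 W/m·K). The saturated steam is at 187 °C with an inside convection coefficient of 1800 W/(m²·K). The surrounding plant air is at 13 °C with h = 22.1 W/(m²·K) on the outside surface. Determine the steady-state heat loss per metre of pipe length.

Cylindrical conduction, so R = ln(r₂/r₁)/(2πkL) per layer, in series:
R_inner film = 1/(h_i·2πr₁L) = 1/(1800×2π×0.045×1) = 0.001965 K/W
R_carbon steel pipe wall = ln(48.8/45)/(2π×50.1×1) = 2.575×10^-4 K/W
R_mineral wool = ln(75.8/48.8)/(2π×0.0403×1) = 1.739 K/W
R_outer film = 1/(h_o·2πr_oL) = 1/(22.1×2π×0.0758×1) = 0.09501 K/W
R_total = 1.836 K/W
Q = ΔT/R_total = 174/1.836

q′ ≈ 94.8 W/m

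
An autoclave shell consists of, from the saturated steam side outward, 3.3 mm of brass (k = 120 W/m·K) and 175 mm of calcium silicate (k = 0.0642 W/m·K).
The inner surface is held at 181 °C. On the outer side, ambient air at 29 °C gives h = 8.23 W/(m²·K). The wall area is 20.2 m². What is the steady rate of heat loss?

Thermal resistances in series:
R_brass = L/(kA) = 0.0033/(120×20.2) = 1.361×10^-6 K/W
R_calcium silicate = L/(kA) = 0.175/(0.0642×20.2) = 0.1349 K/W
R_outer film = 1/(h_o·A) = 1/(8.23×20.2) = 0.006015 K/W
R_total = 0.141 K/W
Q = ΔT / R_total = 152 / 0.141

Q ≈ 1080 W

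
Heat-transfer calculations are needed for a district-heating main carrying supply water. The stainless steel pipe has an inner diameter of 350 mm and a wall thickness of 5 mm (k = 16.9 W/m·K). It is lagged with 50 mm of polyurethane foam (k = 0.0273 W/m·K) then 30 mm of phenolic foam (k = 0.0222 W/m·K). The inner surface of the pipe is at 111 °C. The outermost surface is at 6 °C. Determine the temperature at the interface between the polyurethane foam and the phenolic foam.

T ≈ 46 °C

Radial resistances (cylindrical: R_cond = ln(r_o/r_i)/(2πkL), R_conv = 1/(h·2πrL)):
R_stainless steel pipe wall = ln(180/175)/(2π×16.9×1) = 2.653×10^-4 K/W
R_polyurethane foam = ln(230/180)/(2π×0.0273×1) = 1.429 K/W
R_phenolic foam = ln(260/230)/(2π×0.0222×1) = 0.879 K/W
R_total = 2.308 K/W
Q = ΔT/R_total = 105/2.308
Q = 45.5 W/m
T_interface = T_inner − Q·ΣR(inner→interface) = 111 − 45.5×1.429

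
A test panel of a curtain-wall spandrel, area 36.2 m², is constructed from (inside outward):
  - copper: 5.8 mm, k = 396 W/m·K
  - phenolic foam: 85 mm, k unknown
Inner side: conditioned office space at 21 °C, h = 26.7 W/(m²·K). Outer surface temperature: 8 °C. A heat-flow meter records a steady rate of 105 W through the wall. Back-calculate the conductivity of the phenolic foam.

Treating each layer as a thermal resistance in series:
R_inner film = 1/(h_i·A) = 1/(26.7×36.2) = 0.001035 K/W
R_copper = L/(kA) = 0.0058/(396×36.2) = 4.046×10^-7 K/W
Sum of known resistances R_other = 0.001035 K/W
Total R = ΔT/Q = 13/105 = 0.1238 K/W
R_phenolic foam = R_total − R_other = 0.1228 K/W
k = L/(R·A) = 0.085/(0.1228×36.2)

k ≈ 0.0191 W/(m·K)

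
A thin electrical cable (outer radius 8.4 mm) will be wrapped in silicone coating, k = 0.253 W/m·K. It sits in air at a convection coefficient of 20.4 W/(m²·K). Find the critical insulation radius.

For a cylinder r_cr = k/h = 0.253/20.4
r_cr = 12.4 mm; since the bare radius (8.4 mm) is below r_cr, adding a thin layer of insulation will *increase* heat loss.

r_cr ≈ 12.4 mm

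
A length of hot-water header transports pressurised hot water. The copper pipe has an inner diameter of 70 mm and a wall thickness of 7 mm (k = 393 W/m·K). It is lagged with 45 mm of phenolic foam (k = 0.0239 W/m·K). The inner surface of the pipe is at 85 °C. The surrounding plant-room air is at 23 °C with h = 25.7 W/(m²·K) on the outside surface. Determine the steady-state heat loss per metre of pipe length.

For a radial system each layer contributes R = ln(r_out/r_in)/(2πkL); films add R = 1/(hA).
R_copper pipe wall = ln(42/35)/(2π×393×1) = 7.384×10^-5 K/W
R_phenolic foam = ln(87/42)/(2π×0.0239×1) = 4.849 K/W
R_outer film = 1/(h_o·2πr_oL) = 1/(25.7×2π×0.087×1) = 0.07118 K/W
R_total = 4.921 K/W
Q = ΔT/R_total = 62/4.921

q′ ≈ 12.6 W/m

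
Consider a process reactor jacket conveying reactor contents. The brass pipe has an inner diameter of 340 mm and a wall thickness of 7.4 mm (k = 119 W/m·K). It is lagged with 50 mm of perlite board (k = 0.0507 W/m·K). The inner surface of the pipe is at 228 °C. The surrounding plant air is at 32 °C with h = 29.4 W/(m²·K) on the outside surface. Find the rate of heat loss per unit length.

q′ ≈ 244 W/m

Radial resistances (cylindrical: R_cond = ln(r_o/r_i)/(2πkL), R_conv = 1/(h·2πrL)):
R_brass pipe wall = ln(177.4/170)/(2π×119×1) = 5.699×10^-5 K/W
R_perlite board = ln(227.4/177.4)/(2π×0.0507×1) = 0.7795 K/W
R_outer film = 1/(h_o·2πr_oL) = 1/(29.4×2π×0.2274×1) = 0.02381 K/W
R_total = 0.8033 K/W
Q = ΔT/R_total = 196/0.8033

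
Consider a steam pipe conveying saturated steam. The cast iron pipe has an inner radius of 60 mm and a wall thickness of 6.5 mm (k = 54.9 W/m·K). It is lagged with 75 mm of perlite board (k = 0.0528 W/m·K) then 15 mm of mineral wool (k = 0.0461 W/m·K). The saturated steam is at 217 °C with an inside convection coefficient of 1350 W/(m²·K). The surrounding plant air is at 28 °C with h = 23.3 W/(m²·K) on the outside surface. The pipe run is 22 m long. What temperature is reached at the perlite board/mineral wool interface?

Cylindrical conduction, so R = ln(r₂/r₁)/(2πkL) per layer, in series:
R_inner film = 1/(h_i·2πr₁L) = 1/(1350×2π×0.06×22) = 8.931×10^-5 K/W
R_cast iron pipe wall = ln(66.5/60)/(2π×54.9×22) = 1.355×10^-5 K/W
R_perlite board = ln(141.5/66.5)/(2π×0.0528×22) = 0.1035 K/W
R_mineral wool = ln(156.5/141.5)/(2π×0.0461×22) = 0.01581 K/W
R_outer film = 1/(h_o·2πr_oL) = 1/(23.3×2π×0.1565×22) = 0.001984 K/W
R_total = 0.1214 K/W
Q = ΔT/R_total = 189/0.1214
Q = 1560 W
T_interface = T_inner − Q·ΣR(inner→interface) = 217 − 1560×0.1036

T ≈ 55.7 °C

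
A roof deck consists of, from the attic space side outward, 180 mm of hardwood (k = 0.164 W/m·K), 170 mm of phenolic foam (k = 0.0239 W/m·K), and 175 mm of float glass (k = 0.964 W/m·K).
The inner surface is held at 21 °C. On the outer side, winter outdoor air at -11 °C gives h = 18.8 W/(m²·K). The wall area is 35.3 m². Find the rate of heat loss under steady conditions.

Treating each layer as a thermal resistance in series:
R_hardwood = L/(kA) = 0.18/(0.164×35.3) = 0.03109 K/W
R_phenolic foam = L/(kA) = 0.17/(0.0239×35.3) = 0.2015 K/W
R_float glass = L/(kA) = 0.175/(0.964×35.3) = 0.005143 K/W
R_outer film = 1/(h_o·A) = 1/(18.8×35.3) = 0.001507 K/W
R_total = 0.2392 K/W
Q = ΔT / R_total = 32 / 0.2392

Q ≈ 134 W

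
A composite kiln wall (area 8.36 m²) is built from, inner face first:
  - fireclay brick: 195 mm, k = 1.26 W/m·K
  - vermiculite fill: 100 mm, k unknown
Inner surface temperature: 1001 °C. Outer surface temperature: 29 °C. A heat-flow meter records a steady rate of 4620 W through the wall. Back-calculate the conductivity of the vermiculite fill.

k ≈ 0.0623 W/(m·K)

Using the resistance-network approach (series):
R_fireclay brick = L/(kA) = 0.195/(1.26×8.36) = 0.01851 K/W
Sum of known resistances R_other = 0.01851 K/W
Total R = ΔT/Q = 972/4620 = 0.2104 K/W
R_vermiculite fill = R_total − R_other = 0.1919 K/W
k = L/(R·A) = 0.1/(0.1919×8.36)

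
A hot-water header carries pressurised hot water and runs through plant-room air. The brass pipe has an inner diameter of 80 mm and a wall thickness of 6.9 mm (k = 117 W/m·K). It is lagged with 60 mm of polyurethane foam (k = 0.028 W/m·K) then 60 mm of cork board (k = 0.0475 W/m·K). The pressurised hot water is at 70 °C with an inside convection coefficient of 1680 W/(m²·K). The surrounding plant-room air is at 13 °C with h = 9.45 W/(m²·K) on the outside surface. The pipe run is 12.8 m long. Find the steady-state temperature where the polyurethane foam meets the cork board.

T ≈ 27.5 °C

Per-layer cylindrical resistances, series-summed:
R_inner film = 1/(h_i·2πr₁L) = 1/(1680×2π×0.04×12.8) = 1.85×10^-4 K/W
R_brass pipe wall = ln(46.9/40)/(2π×117×12.8) = 1.691×10^-5 K/W
R_polyurethane foam = ln(106.9/46.9)/(2π×0.028×12.8) = 0.3659 K/W
R_cork board = ln(166.9/106.9)/(2π×0.0475×12.8) = 0.1166 K/W
R_outer film = 1/(h_o·2πr_oL) = 1/(9.45×2π×0.1669×12.8) = 0.007884 K/W
R_total = 0.4906 K/W
Q = ΔT/R_total = 57/0.4906
Q = 116 W
T_interface = T_inner − Q·ΣR(inner→interface) = 70 − 116×0.3661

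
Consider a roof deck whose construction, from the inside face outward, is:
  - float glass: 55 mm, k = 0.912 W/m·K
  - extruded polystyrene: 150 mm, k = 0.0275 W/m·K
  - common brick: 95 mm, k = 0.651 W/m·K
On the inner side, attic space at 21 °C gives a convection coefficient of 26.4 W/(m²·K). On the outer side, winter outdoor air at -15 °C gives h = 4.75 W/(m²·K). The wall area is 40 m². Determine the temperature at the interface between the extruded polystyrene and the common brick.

T ≈ -12.8 °C

Treating each layer as a thermal resistance in series:
R_inner film = 1/(h_i·A) = 1/(26.4×40) = 9.47×10^-4 K/W
R_float glass = L/(kA) = 0.055/(0.912×40) = 0.001508 K/W
R_extruded polystyrene = L/(kA) = 0.15/(0.0275×40) = 0.1364 K/W
R_common brick = L/(kA) = 0.095/(0.651×40) = 0.003648 K/W
R_outer film = 1/(h_o·A) = 1/(4.75×40) = 0.005263 K/W
R_total = 0.1477 K/W;  Q = ΔT/R_total = 36/0.1477 = 243.7 W
T_interface = T_inner − Q·ΣR(inner→interface) = 21 − 244×0.1388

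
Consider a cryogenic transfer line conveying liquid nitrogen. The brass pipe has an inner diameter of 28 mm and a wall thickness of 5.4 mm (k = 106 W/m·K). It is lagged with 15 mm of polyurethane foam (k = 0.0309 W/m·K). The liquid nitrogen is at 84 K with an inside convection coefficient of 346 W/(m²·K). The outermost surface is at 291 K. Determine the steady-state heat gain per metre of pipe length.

q′ ≈ 69.4 W/m

Per-layer cylindrical resistances, series-summed:
R_inner film = 1/(h_i·2πr₁L) = 1/(346×2π×0.014×1) = 0.03286 K/W
R_brass pipe wall = ln(19.4/14)/(2π×106×1) = 4.898×10^-4 K/W
R_polyurethane foam = ln(34.4/19.4)/(2π×0.0309×1) = 2.95 K/W
R_total = 2.984 K/W
Q = ΔT/R_total = 207/2.984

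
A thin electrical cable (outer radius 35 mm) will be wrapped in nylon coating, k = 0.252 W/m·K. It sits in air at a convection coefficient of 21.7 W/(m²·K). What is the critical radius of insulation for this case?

r_cr ≈ 11.6 mm

For a cylinder r_cr = k/h = 0.252/21.7
r_cr = 11.6 mm; since the bare radius (35 mm) is above r_cr, any added insulation will reduce heat loss.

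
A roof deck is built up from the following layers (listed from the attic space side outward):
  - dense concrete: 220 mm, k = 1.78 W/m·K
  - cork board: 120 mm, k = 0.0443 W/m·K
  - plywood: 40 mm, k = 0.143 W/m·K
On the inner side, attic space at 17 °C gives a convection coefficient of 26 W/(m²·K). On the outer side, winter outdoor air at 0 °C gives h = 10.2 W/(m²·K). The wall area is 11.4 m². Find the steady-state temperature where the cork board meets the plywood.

T ≈ 1.98 °C

Treating each layer as a thermal resistance in series:
R_inner film = 1/(h_i·A) = 1/(26×11.4) = 0.003374 K/W
R_dense concrete = L/(kA) = 0.22/(1.78×11.4) = 0.01084 K/W
R_cork board = L/(kA) = 0.12/(0.0443×11.4) = 0.2376 K/W
R_plywood = L/(kA) = 0.04/(0.143×11.4) = 0.02454 K/W
R_outer film = 1/(h_o·A) = 1/(10.2×11.4) = 0.0086 K/W
R_total = 0.285 K/W;  Q = ΔT/R_total = 17/0.285 = 59.66 W
T_interface = T_inner − Q·ΣR(inner→interface) = 17 − 59.7×0.2518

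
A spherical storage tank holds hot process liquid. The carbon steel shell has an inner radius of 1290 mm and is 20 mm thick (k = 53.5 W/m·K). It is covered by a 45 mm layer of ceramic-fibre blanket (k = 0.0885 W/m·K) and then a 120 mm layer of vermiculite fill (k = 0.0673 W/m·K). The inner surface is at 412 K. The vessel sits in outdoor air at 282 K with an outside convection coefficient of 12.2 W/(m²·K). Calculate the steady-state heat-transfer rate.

For a spherical shell R = (1/r₁ − 1/r₂)/(4πk); film R = 1/(h·4πr²). In series:
R_carbon steel shell = (1/1.29 − 1/1.31)/(4π×53.5) = 1.76×10^-5 K/W
R_ceramic-fibre blanket = (1/1.31 − 1/1.355)/(4π×0.0885) = 0.0228 K/W
R_vermiculite fill = (1/1.355 − 1/1.475)/(4π×0.0673) = 0.07099 K/W
R_outer film = 1/(h·4πr_o²) = 1/(12.2×4π×1.475²) = 0.002998 K/W
R_total = 0.09681 K/W
Q = ΔT/R_total = 130/0.09681

Q ≈ 1340 W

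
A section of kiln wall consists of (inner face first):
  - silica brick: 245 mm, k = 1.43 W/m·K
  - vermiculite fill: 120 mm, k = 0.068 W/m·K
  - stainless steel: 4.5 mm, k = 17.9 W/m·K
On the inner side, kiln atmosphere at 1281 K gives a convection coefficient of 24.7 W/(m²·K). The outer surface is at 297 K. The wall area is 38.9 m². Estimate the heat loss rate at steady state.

Thermal resistances in series:
R_inner film = 1/(h_i·A) = 1/(24.7×38.9) = 0.001041 K/W
R_silica brick = L/(kA) = 0.245/(1.43×38.9) = 0.004404 K/W
R_vermiculite fill = L/(kA) = 0.12/(0.068×38.9) = 0.04537 K/W
R_stainless steel = L/(kA) = 0.0045/(17.9×38.9) = 6.463×10^-6 K/W
R_total = 0.05082 K/W
Q = ΔT / R_total = 984 / 0.05082

Q ≈ 19400 W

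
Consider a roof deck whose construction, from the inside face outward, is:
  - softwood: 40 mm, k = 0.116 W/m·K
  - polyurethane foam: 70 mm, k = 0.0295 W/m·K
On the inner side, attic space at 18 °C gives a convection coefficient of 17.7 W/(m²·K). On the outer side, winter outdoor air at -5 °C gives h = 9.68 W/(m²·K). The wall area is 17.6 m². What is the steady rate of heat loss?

Q ≈ 141 W

Model the wall as resistances in series:
R_inner film = 1/(h_i·A) = 1/(17.7×17.6) = 0.00321 K/W
R_softwood = L/(kA) = 0.04/(0.116×17.6) = 0.01959 K/W
R_polyurethane foam = L/(kA) = 0.07/(0.0295×17.6) = 0.1348 K/W
R_outer film = 1/(h_o·A) = 1/(9.68×17.6) = 0.00587 K/W
R_total = 0.1635 K/W
Q = ΔT / R_total = 23 / 0.1635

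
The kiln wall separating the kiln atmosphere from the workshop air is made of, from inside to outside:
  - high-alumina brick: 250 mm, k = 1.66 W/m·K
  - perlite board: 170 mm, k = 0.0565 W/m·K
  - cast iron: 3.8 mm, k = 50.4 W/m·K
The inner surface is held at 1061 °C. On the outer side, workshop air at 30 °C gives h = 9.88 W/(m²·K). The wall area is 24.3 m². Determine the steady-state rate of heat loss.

Series thermal resistances:
R_high-alumina brick = L/(kA) = 0.25/(1.66×24.3) = 0.006198 K/W
R_perlite board = L/(kA) = 0.17/(0.0565×24.3) = 0.1238 K/W
R_cast iron = L/(kA) = 0.0038/(50.4×24.3) = 3.103×10^-6 K/W
R_outer film = 1/(h_o·A) = 1/(9.88×24.3) = 0.004165 K/W
R_total = 0.1342 K/W
Q = ΔT / R_total = 1031 / 0.1342

Q ≈ 7680 W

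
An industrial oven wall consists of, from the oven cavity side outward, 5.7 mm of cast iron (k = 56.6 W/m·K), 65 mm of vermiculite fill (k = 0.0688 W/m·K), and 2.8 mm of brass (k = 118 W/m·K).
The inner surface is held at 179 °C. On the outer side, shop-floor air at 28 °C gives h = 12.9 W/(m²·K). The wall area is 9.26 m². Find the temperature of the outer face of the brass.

Thermal resistances in series:
R_cast iron = L/(kA) = 0.0057/(56.6×9.26) = 1.088×10^-5 K/W
R_vermiculite fill = L/(kA) = 0.065/(0.0688×9.26) = 0.102 K/W
R_brass = L/(kA) = 0.0028/(118×9.26) = 2.563×10^-6 K/W
R_outer film = 1/(h_o·A) = 1/(12.9×9.26) = 0.008371 K/W
R_total = 0.1104 K/W;  Q = ΔT/R_total = 151/0.1104 = 1368 W
T_interface = T_inner − Q·ΣR(inner→interface) = 179 − 1370×0.102

T ≈ 39.4 °C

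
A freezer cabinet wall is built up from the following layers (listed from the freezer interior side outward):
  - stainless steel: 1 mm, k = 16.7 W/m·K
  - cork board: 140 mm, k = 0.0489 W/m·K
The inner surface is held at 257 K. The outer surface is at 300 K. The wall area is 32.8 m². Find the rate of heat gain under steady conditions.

Model the wall as resistances in series:
R_stainless steel = L/(kA) = 0.001/(16.7×32.8) = 1.826×10^-6 K/W
R_cork board = L/(kA) = 0.14/(0.0489×32.8) = 0.08729 K/W
R_total = 0.08729 K/W
Q = ΔT / R_total = 43 / 0.08729

Q ≈ 493 W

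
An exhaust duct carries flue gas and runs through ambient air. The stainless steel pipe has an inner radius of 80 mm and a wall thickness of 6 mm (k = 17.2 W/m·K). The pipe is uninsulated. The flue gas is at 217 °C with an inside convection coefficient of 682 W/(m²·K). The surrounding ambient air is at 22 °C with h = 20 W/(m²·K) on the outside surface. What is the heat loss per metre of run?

Radial resistances (cylindrical: R_cond = ln(r_o/r_i)/(2πkL), R_conv = 1/(h·2πrL)):
R_inner film = 1/(h_i·2πr₁L) = 1/(682×2π×0.08×1) = 0.002917 K/W
R_stainless steel pipe wall = ln(86/80)/(2π×17.2×1) = 6.692×10^-4 K/W
R_outer film = 1/(h_o·2πr_oL) = 1/(20×2π×0.086×1) = 0.09253 K/W
R_total = 0.09612 K/W
Q = ΔT/R_total = 195/0.09612

q′ ≈ 2030 W/m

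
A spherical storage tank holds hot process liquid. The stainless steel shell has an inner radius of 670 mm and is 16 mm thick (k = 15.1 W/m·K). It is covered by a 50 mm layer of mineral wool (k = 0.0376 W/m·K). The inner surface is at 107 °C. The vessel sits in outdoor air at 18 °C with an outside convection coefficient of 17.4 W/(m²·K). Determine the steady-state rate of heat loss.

For a spherical shell R = (1/r₁ − 1/r₂)/(4πk); film R = 1/(h·4πr²). In series:
R_stainless steel shell = (1/0.67 − 1/0.686)/(4π×15.1) = 1.835×10^-4 K/W
R_mineral wool = (1/0.686 − 1/0.736)/(4π×0.0376) = 0.2096 K/W
R_outer film = 1/(h·4πr_o²) = 1/(17.4×4π×0.736²) = 0.008443 K/W
R_total = 0.2182 K/W
Q = ΔT/R_total = 89/0.2182

Q ≈ 408 W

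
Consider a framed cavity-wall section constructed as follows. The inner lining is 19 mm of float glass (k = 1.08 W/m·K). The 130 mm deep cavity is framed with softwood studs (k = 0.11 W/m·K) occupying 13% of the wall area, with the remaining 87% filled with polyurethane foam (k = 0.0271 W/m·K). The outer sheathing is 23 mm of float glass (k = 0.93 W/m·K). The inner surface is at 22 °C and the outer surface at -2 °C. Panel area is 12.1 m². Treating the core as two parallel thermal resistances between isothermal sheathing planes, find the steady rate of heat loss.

Q ≈ 83.6 W

Sheathing layers in series; stud and cavity paths in parallel between them.
R_inner = 0.019/(1.08×12.1) = 0.001454 K/W
R_stud  = 0.13/(0.11×0.13×12.1) = 0.7513 K/W
R_cav   = 0.13/(0.0271×0.87×12.1) = 0.4557 K/W
1/R_core = 1/R_stud + 1/R_cav → R_core = 0.2836 K/W
R_outer = 0.023/(0.93×12.1) = 0.002044 K/W
R_total = 0.2871 K/W
Q = ΔT/R_total = 24/0.2871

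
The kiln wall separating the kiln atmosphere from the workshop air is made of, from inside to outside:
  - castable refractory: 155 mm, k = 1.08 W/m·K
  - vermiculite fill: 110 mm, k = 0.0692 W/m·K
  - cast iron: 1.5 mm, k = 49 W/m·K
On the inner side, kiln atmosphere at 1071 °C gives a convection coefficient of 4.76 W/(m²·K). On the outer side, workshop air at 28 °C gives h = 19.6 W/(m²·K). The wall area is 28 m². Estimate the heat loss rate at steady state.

Q ≈ 14600 W

Using the resistance-network approach (series):
R_inner film = 1/(h_i·A) = 1/(4.76×28) = 0.007503 K/W
R_castable refractory = L/(kA) = 0.155/(1.08×28) = 0.005126 K/W
R_vermiculite fill = L/(kA) = 0.11/(0.0692×28) = 0.05677 K/W
R_cast iron = L/(kA) = 0.0015/(49×28) = 1.093×10^-6 K/W
R_outer film = 1/(h_o·A) = 1/(19.6×28) = 0.001822 K/W
R_total = 0.07122 K/W
Q = ΔT / R_total = 1043 / 0.07122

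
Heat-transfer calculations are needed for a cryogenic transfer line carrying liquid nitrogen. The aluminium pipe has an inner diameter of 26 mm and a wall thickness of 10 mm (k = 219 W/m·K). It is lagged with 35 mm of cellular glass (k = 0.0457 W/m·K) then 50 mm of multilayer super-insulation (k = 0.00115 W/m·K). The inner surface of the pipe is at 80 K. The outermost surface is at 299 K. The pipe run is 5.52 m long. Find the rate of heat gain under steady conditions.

Q ≈ 13.5 W

Per-layer cylindrical resistances, series-summed:
R_aluminium pipe wall = ln(23/13)/(2π×219×5.52) = 7.512×10^-5 K/W
R_cellular glass = ln(58/23)/(2π×0.0457×5.52) = 0.5836 K/W
R_multilayer super-insulation = ln(108/58)/(2π×0.00115×5.52) = 15.59 K/W
R_total = 16.17 K/W
Q = ΔT/R_total = 219/16.17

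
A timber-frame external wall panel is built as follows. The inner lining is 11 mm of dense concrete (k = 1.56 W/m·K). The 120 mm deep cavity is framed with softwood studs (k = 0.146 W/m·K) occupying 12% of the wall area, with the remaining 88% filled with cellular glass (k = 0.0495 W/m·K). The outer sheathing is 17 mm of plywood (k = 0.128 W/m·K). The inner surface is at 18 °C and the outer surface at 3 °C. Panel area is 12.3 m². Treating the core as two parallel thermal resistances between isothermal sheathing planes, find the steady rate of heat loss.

Q ≈ 87.7 W

Sheathing layers in series; stud and cavity paths in parallel between them.
R_inner = 0.011/(1.56×12.3) = 5.733×10^-4 K/W
R_stud  = 0.12/(0.146×0.12×12.3) = 0.5569 K/W
R_cav   = 0.12/(0.0495×0.88×12.3) = 0.224 K/W
1/R_core = 1/R_stud + 1/R_cav → R_core = 0.1597 K/W
R_outer = 0.017/(0.128×12.3) = 0.0108 K/W
R_total = 0.1711 K/W
Q = ΔT/R_total = 15/0.1711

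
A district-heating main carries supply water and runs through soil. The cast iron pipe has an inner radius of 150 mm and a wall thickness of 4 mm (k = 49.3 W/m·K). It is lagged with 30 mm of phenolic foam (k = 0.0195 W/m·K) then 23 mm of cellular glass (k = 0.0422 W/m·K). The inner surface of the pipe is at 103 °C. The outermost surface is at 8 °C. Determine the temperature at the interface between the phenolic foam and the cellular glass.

T ≈ 30.2 °C

Radial resistances (cylindrical: R_cond = ln(r_o/r_i)/(2πkL), R_conv = 1/(h·2πrL)):
R_cast iron pipe wall = ln(154/150)/(2π×49.3×1) = 8.496×10^-5 K/W
R_phenolic foam = ln(184/154)/(2π×0.0195×1) = 1.453 K/W
R_cellular glass = ln(207/184)/(2π×0.0422×1) = 0.4442 K/W
R_total = 1.897 K/W
Q = ΔT/R_total = 95/1.897
Q = 50.1 W/m
T_interface = T_inner − Q·ΣR(inner→interface) = 103 − 50.1×1.453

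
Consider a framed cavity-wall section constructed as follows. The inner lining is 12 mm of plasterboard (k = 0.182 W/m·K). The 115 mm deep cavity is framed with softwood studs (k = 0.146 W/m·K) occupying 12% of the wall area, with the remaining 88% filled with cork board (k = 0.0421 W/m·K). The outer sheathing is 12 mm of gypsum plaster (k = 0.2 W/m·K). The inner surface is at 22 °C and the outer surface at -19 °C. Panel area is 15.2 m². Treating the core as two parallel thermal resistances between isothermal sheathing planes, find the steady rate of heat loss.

Sheathing layers in series; stud and cavity paths in parallel between them.
R_inner = 0.012/(0.182×15.2) = 0.004338 K/W
R_stud  = 0.115/(0.146×0.12×15.2) = 0.4318 K/W
R_cav   = 0.115/(0.0421×0.88×15.2) = 0.2042 K/W
1/R_core = 1/R_stud + 1/R_cav → R_core = 0.1386 K/W
R_outer = 0.012/(0.2×15.2) = 0.003947 K/W
R_total = 0.1469 K/W
Q = ΔT/R_total = 41/0.1469

Q ≈ 279 W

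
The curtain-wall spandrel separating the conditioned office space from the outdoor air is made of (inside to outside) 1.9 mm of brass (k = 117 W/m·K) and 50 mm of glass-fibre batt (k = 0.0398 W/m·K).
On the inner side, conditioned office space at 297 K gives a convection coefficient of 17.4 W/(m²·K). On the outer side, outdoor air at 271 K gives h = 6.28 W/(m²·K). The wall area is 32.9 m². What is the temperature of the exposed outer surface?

Series thermal resistances:
R_inner film = 1/(h_i·A) = 1/(17.4×32.9) = 0.001747 K/W
R_brass = L/(kA) = 0.0019/(117×32.9) = 4.936×10^-7 K/W
R_glass-fibre batt = L/(kA) = 0.05/(0.0398×32.9) = 0.03818 K/W
R_outer film = 1/(h_o·A) = 1/(6.28×32.9) = 0.00484 K/W
R_total = 0.04477 K/W;  Q = ΔT/R_total = 26/0.04477 = 580.7 W
T_interface = T_inner − Q·ΣR(inner→interface) = 297 − 581×0.03993

T ≈ 274 K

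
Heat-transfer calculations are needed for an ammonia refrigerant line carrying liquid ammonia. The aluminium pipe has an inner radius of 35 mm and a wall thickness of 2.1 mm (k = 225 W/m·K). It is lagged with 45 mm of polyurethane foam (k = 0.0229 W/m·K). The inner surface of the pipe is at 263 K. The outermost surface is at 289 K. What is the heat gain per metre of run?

Radial resistances (cylindrical: R_cond = ln(r_o/r_i)/(2πkL), R_conv = 1/(h·2πrL)):
R_aluminium pipe wall = ln(37.1/35)/(2π×225×1) = 4.122×10^-5 K/W
R_polyurethane foam = ln(82.1/37.1)/(2π×0.0229×1) = 5.521 K/W
R_total = 5.521 K/W
Q = ΔT/R_total = 26/5.521

q′ ≈ 4.71 W/m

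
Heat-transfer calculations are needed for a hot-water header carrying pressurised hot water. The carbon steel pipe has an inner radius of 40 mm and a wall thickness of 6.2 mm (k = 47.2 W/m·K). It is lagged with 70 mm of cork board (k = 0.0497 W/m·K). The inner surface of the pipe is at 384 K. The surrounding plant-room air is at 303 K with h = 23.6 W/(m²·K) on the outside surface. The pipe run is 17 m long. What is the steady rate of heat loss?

Q ≈ 457 W

Cylindrical conduction, so R = ln(r₂/r₁)/(2πkL) per layer, in series:
R_carbon steel pipe wall = ln(46.2/40)/(2π×47.2×17) = 2.858×10^-5 K/W
R_cork board = ln(116.2/46.2)/(2π×0.0497×17) = 0.1737 K/W
R_outer film = 1/(h_o·2πr_oL) = 1/(23.6×2π×0.1162×17) = 0.003414 K/W
R_total = 0.1772 K/W
Q = ΔT/R_total = 81/0.1772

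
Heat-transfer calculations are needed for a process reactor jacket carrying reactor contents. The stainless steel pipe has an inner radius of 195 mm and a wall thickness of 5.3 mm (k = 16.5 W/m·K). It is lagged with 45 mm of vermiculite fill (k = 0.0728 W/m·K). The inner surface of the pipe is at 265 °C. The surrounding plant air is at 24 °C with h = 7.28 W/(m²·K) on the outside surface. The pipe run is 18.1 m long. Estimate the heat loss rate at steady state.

For a radial system each layer contributes R = ln(r_out/r_in)/(2πkL); films add R = 1/(hA).
R_stainless steel pipe wall = ln(200.3/195)/(2π×16.5×18.1) = 1.429×10^-5 K/W
R_vermiculite fill = ln(245.3/200.3)/(2π×0.0728×18.1) = 0.02448 K/W
R_outer film = 1/(h_o·2πr_oL) = 1/(7.28×2π×0.2453×18.1) = 0.004924 K/W
R_total = 0.02942 K/W
Q = ΔT/R_total = 241/0.02942

Q ≈ 8190 W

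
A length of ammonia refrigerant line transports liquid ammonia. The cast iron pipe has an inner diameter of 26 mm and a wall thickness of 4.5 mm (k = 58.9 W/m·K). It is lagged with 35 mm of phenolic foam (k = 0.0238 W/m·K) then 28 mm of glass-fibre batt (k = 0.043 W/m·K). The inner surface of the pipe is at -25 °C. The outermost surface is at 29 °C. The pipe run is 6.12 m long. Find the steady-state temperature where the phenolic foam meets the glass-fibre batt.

For a radial system each layer contributes R = ln(r_out/r_in)/(2πkL); films add R = 1/(hA).
R_cast iron pipe wall = ln(17.5/13)/(2π×58.9×6.12) = 1.312×10^-4 K/W
R_phenolic foam = ln(52.5/17.5)/(2π×0.0238×6.12) = 1.2 K/W
R_glass-fibre batt = ln(80.5/52.5)/(2π×0.043×6.12) = 0.2585 K/W
R_total = 1.459 K/W
Q = ΔT/R_total = 54/1.459
Q = 37 W
T_interface = T_inner + Q·ΣR(inner→interface) = -25 + 37×1.201

T ≈ 19.4 °C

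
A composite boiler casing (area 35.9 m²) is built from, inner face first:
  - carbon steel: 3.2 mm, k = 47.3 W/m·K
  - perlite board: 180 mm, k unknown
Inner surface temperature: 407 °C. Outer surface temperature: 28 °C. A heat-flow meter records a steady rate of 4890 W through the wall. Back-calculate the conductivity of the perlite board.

Thermal resistances in series:
R_carbon steel = L/(kA) = 0.0032/(47.3×35.9) = 1.884×10^-6 K/W
Sum of known resistances R_other = 1.884×10^-6 K/W
Total R = ΔT/Q = 379/4890 = 0.07751 K/W
R_perlite board = R_total − R_other = 0.0775 K/W
k = L/(R·A) = 0.18/(0.0775×35.9)

k ≈ 0.0647 W/(m·K)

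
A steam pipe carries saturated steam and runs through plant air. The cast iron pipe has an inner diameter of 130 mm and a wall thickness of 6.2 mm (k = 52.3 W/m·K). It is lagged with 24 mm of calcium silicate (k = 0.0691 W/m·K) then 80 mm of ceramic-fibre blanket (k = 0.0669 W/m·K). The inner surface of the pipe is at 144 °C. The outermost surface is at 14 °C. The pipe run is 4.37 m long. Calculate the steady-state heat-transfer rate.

Q ≈ 268 W

Treating each annulus and film as a series resistance:
R_cast iron pipe wall = ln(71.2/65)/(2π×52.3×4.37) = 6.344×10^-5 K/W
R_calcium silicate = ln(95.2/71.2)/(2π×0.0691×4.37) = 0.1531 K/W
R_ceramic-fibre blanket = ln(175.2/95.2)/(2π×0.0669×4.37) = 0.3321 K/W
R_total = 0.4852 K/W
Q = ΔT/R_total = 130/0.4852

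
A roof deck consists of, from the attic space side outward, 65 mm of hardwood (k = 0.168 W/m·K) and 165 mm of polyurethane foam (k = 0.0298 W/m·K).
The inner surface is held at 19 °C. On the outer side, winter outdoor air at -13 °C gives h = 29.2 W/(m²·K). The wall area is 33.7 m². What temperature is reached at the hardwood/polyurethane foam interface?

T ≈ 16.9 °C

Treating each layer as a thermal resistance in series:
R_hardwood = L/(kA) = 0.065/(0.168×33.7) = 0.01148 K/W
R_polyurethane foam = L/(kA) = 0.165/(0.0298×33.7) = 0.1643 K/W
R_outer film = 1/(h_o·A) = 1/(29.2×33.7) = 0.001016 K/W
R_total = 0.1768 K/W;  Q = ΔT/R_total = 32/0.1768 = 181 W
T_interface = T_inner − Q·ΣR(inner→interface) = 19 − 181×0.01148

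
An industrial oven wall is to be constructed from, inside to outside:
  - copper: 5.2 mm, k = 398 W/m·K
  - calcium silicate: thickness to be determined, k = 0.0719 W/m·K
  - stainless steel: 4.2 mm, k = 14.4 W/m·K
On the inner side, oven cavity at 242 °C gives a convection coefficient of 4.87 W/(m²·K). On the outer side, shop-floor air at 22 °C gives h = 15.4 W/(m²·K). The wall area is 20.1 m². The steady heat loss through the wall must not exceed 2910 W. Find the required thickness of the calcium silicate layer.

Treating each layer as a thermal resistance in series:
R_inner film = 1/(h_i·A) = 1/(4.87×20.1) = 0.01022 K/W
R_copper = L/(kA) = 0.0052/(398×20.1) = 6.5×10^-7 K/W
R_stainless steel = L/(kA) = 0.0042/(14.4×20.1) = 1.451×10^-5 K/W
R_outer film = 1/(h_o·A) = 1/(15.4×20.1) = 0.003231 K/W
Sum of the known resistances R_other = 0.01346 K/W
Required total resistance R_tot = ΔT/Q_allow = 220/2910 = 0.0756 K/W
R_calcium silicate = R_tot − R_other = 0.06214 K/W
L = R·k·A = 0.06214×0.0719×20.1

L ≈ 89.8 mm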